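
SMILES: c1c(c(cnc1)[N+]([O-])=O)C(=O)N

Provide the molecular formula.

C6H5N3O3

Heavy atoms from the SMILES: 6 C, 3 N, 3 O.
Implicit hydrogens by atom environment:
  3 × C (aromatic): 1 H each → 3
  2 × C (aromatic): no H
  2 × O: no H
  1 × C: no H
  1 × N: 2 H
  1 × N (aromatic): no H
  1 × N (charge +1): no H
  1 × O (charge -1): no H
  Total hydrogens = 5.
Molecular formula: C6H5N3O3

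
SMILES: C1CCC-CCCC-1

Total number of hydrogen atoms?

Hydrogens are implicit in SMILES; fill each atom to its normal valence:
  8 × C: 2 H each → 16
  Total hydrogens = 16.

16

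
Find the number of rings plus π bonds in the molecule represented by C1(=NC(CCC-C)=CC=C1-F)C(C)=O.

5

Molecular formula from the SMILES: C11H14FNO.
DoU = (2C + 2 + N − H − X)/2 = (2·11 + 2 + 1 − 14 − 1)/2 = 10/2 = 5.
(Structurally: 1 ring(s) + 4 π bond(s) = 5.)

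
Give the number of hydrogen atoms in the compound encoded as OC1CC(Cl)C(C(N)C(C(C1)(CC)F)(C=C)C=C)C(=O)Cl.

Hydrogens are implicit in SMILES; fill each atom to its normal valence:
  6 × C: 1 H each → 6
  5 × C: 2 H each → 10
  3 × C: no H
  2 × Cl: no H
  1 × C: 3 H
  1 × F: no H
  1 × N: 2 H
  1 × O: 1 H
  1 × O: no H
  Total hydrogens = 22.

22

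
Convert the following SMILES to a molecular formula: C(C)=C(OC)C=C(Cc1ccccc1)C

C14H18O

Heavy atoms from the SMILES: 14 C, 1 O.
Implicit hydrogens by atom environment:
  5 × C (aromatic): 1 H each → 5
  3 × C: 3 H each → 9
  2 × C: 1 H each → 2
  2 × C: no H
  1 × C: 2 H
  1 × C (aromatic): no H
  1 × O: no H
  Total hydrogens = 18.
Molecular formula: C14H18O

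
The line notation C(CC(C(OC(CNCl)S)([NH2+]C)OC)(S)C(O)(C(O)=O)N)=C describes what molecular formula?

Heavy atoms from the SMILES: 11 C, 1 Cl, 3 N, 5 O, 2 S.
Implicit hydrogens by atom environment:
  4 × C: no H
  3 × C: 2 H each → 6
  3 × O: no H
  2 × C: 3 H each → 6
  2 × C: 1 H each → 2
  2 × O: 1 H each → 2
  2 × S: 1 H each → 2
  1 × Cl: no H
  1 × N (charge +1): 2 H
  1 × N: 2 H
  1 × N: 1 H
  Total hydrogens = 23.
Net charge +1.
Molecular formula: C11H23ClN3O5S2+

C11H23ClN3O5S2+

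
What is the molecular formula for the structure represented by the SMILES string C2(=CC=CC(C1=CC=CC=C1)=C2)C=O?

Heavy atoms from the SMILES: 13 C, 1 O.
Implicit hydrogens by atom environment:
  9 × C (aromatic): 1 H each → 9
  3 × C (aromatic): no H
  1 × C: 1 H
  1 × O: no H
  Total hydrogens = 10.
Molecular formula: C13H10O

C13H10O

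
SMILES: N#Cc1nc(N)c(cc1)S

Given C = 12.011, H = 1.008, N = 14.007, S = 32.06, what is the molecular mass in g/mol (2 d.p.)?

Molecular formula: C6H5N3S.
M = 6×12.011 + 5×1.008 + 3×14.007 + 1×32.06 = 151.19 g/mol.

151.19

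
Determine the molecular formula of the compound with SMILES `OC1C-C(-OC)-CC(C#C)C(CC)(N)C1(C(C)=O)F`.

Heavy atoms from the SMILES: 14 C, 1 F, 1 N, 3 O.
Implicit hydrogens by atom environment:
  4 × C: 1 H each → 4
  4 × C: no H
  3 × C: 3 H each → 9
  3 × C: 2 H each → 6
  2 × O: no H
  1 × F: no H
  1 × N: 2 H
  1 × O: 1 H
  Total hydrogens = 22.
Molecular formula: C14H22FNO3

C14H22FNO3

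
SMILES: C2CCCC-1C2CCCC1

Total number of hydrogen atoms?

18

Hydrogens are implicit in SMILES; fill each atom to its normal valence:
  8 × C: 2 H each → 16
  2 × C: 1 H each → 2
  Total hydrogens = 18.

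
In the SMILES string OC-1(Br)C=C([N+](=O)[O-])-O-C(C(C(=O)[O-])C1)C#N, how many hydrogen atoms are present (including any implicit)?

Hydrogens are implicit in SMILES; fill each atom to its normal valence:
  4 × C: no H
  3 × C: 1 H each → 3
  3 × O: no H
  2 × O (charge -1): no H
  1 × Br: no H
  1 × C: 2 H
  1 × N: no H
  1 × N (charge +1): no H
  1 × O: 1 H
  Total hydrogens = 6.

6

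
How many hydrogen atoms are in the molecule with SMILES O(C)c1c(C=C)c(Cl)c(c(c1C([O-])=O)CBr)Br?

Hydrogens are implicit in SMILES; fill each atom to its normal valence:
  6 × C (aromatic): no H
  2 × Br: no H
  2 × C: 2 H each → 4
  2 × O: no H
  1 × C: 3 H
  1 × C: 1 H
  1 × C: no H
  1 × Cl: no H
  1 × O (charge -1): no H
  Total hydrogens = 8.

8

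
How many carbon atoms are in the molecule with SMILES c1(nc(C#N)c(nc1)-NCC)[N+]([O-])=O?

7

The symbol for carbon appears 7 times in the SMILES. Lowercase c denotes aromatic carbon and counts toward C.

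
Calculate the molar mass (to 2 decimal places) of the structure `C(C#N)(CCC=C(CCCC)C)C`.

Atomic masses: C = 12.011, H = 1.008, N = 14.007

Molecular formula: C12H21N.
M = 12×12.011 + 21×1.008 + 1×14.007 = 179.31 g/mol.

179.31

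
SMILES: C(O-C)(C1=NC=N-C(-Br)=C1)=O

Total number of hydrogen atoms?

5

Hydrogens are implicit in SMILES; fill each atom to its normal valence:
  2 × C (aromatic): 1 H each → 2
  2 × C (aromatic): no H
  2 × N (aromatic): no H
  2 × O: no H
  1 × Br: no H
  1 × C: 3 H
  1 × C: no H
  Total hydrogens = 5.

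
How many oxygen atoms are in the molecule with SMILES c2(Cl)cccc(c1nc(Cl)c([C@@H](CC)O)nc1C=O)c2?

2

The symbol for oxygen appears 2 times in the SMILES.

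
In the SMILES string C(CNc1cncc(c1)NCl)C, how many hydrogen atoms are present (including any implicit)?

Hydrogens are implicit in SMILES; fill each atom to its normal valence:
  3 × C (aromatic): 1 H each → 3
  2 × C: 2 H each → 4
  2 × C (aromatic): no H
  2 × N: 1 H each → 2
  1 × C: 3 H
  1 × Cl: no H
  1 × N (aromatic): no H
  Total hydrogens = 12.

12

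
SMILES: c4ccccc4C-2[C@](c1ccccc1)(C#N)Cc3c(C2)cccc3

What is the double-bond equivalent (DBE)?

Molecular formula from the SMILES: C23H19N.
DoU = (2C + 2 + N − H − X)/2 = (2·23 + 2 + 1 − 19 − 0)/2 = 30/2 = 15.
(Structurally: 4 ring(s) + 11 π bond(s) = 15.)

15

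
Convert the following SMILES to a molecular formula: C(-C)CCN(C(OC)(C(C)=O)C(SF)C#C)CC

C13H22FNO2S

Heavy atoms from the SMILES: 13 C, 1 F, 1 N, 2 O, 1 S.
Implicit hydrogens by atom environment:
  4 × C: 3 H each → 12
  4 × C: 2 H each → 8
  3 × C: no H
  2 × C: 1 H each → 2
  2 × O: no H
  1 × F: no H
  1 × N: no H
  1 × S: no H
  Total hydrogens = 22.
Molecular formula: C13H22FNO2S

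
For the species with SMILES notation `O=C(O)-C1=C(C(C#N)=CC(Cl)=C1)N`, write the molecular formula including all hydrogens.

Heavy atoms from the SMILES: 8 C, 1 Cl, 2 N, 2 O.
Implicit hydrogens by atom environment:
  4 × C (aromatic): no H
  2 × C (aromatic): 1 H each → 2
  2 × C: no H
  1 × Cl: no H
  1 × N: 2 H
  1 × N: no H
  1 × O: 1 H
  1 × O: no H
  Total hydrogens = 5.
Molecular formula: C8H5ClN2O2

C8H5ClN2O2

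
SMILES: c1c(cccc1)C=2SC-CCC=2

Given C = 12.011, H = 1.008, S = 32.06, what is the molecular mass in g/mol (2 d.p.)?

Molecular formula: C11H12S.
M = 11×12.011 + 12×1.008 + 1×32.06 = 176.28 g/mol.

176.28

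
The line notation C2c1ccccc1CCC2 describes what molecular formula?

C10H12

Heavy atoms from the SMILES: 10 C.
Implicit hydrogens by atom environment:
  4 × C: 2 H each → 8
  4 × C (aromatic): 1 H each → 4
  2 × C (aromatic): no H
  Total hydrogens = 12.
Molecular formula: C10H12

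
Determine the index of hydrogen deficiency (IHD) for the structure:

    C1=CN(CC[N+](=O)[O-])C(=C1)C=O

5

Molecular formula from the SMILES: C7H8N2O3.
DoU = (2C + 2 + N − H − X)/2 = (2·7 + 2 + 2 − 8 − 0)/2 = 10/2 = 5.
(Structurally: 1 ring(s) + 4 π bond(s) = 5.)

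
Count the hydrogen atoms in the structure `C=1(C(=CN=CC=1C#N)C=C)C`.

8

Hydrogens are implicit in SMILES; fill each atom to its normal valence:
  3 × C (aromatic): no H
  2 × C (aromatic): 1 H each → 2
  1 × C: 3 H
  1 × C: 2 H
  1 × C: 1 H
  1 × C: no H
  1 × N (aromatic): no H
  1 × N: no H
  Total hydrogens = 8.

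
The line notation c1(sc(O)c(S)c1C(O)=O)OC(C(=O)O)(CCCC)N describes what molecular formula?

Heavy atoms from the SMILES: 11 C, 1 N, 6 O, 2 S.
Implicit hydrogens by atom environment:
  4 × C (aromatic): no H
  3 × C: 2 H each → 6
  3 × C: no H
  3 × O: 1 H each → 3
  3 × O: no H
  1 × C: 3 H
  1 × N: 2 H
  1 × S: 1 H
  1 × S (aromatic): no H
  Total hydrogens = 15.
Molecular formula: C11H15NO6S2

C11H15NO6S2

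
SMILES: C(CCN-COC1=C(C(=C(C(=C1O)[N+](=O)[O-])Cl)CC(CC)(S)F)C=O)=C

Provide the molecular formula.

C16H20ClFN2O5S

Heavy atoms from the SMILES: 16 C, 1 Cl, 1 F, 2 N, 5 O, 1 S.
Implicit hydrogens by atom environment:
  6 × C: 2 H each → 12
  6 × C (aromatic): no H
  3 × O: no H
  2 × C: 1 H each → 2
  1 × C: 3 H
  1 × C: no H
  1 × Cl: no H
  1 × F: no H
  1 × N: 1 H
  1 × N (charge +1): no H
  1 × O: 1 H
  1 × O (charge -1): no H
  1 × S: 1 H
  Total hydrogens = 20.
Molecular formula: C16H20ClFN2O5S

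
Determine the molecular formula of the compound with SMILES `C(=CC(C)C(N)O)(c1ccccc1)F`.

Heavy atoms from the SMILES: 11 C, 1 F, 1 N, 1 O.
Implicit hydrogens by atom environment:
  5 × C (aromatic): 1 H each → 5
  3 × C: 1 H each → 3
  1 × C: 3 H
  1 × C: no H
  1 × C (aromatic): no H
  1 × F: no H
  1 × N: 2 H
  1 × O: 1 H
  Total hydrogens = 14.
Molecular formula: C11H14FNO

C11H14FNO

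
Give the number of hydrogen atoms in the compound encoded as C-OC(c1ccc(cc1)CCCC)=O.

16

Hydrogens are implicit in SMILES; fill each atom to its normal valence:
  4 × C (aromatic): 1 H each → 4
  3 × C: 2 H each → 6
  2 × C: 3 H each → 6
  2 × C (aromatic): no H
  2 × O: no H
  1 × C: no H
  Total hydrogens = 16.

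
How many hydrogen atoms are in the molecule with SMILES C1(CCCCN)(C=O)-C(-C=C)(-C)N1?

Hydrogens are implicit in SMILES; fill each atom to its normal valence:
  5 × C: 2 H each → 10
  2 × C: 1 H each → 2
  2 × C: no H
  1 × C: 3 H
  1 × N: 2 H
  1 × N: 1 H
  1 × O: no H
  Total hydrogens = 18.

18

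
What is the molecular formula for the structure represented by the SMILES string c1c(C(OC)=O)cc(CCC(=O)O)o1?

C9H10O5

Heavy atoms from the SMILES: 9 C, 5 O.
Implicit hydrogens by atom environment:
  3 × O: no H
  2 × C: 2 H each → 4
  2 × C (aromatic): 1 H each → 2
  2 × C (aromatic): no H
  2 × C: no H
  1 × C: 3 H
  1 × O: 1 H
  1 × O (aromatic): no H
  Total hydrogens = 10.
Molecular formula: C9H10O5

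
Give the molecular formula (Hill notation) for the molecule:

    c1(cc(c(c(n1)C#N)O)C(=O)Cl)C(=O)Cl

C8H2Cl2N2O3

Heavy atoms from the SMILES: 8 C, 2 Cl, 2 N, 3 O.
Implicit hydrogens by atom environment:
  4 × C (aromatic): no H
  3 × C: no H
  2 × Cl: no H
  2 × O: no H
  1 × C (aromatic): 1 H
  1 × N (aromatic): no H
  1 × N: no H
  1 × O: 1 H
  Total hydrogens = 2.
Molecular formula: C8H2Cl2N2O3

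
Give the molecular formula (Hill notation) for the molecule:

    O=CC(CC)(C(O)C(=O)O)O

C6H10O5

Heavy atoms from the SMILES: 6 C, 5 O.
Implicit hydrogens by atom environment:
  3 × O: 1 H each → 3
  2 × C: 1 H each → 2
  2 × C: no H
  2 × O: no H
  1 × C: 3 H
  1 × C: 2 H
  Total hydrogens = 10.
Molecular formula: C6H10O5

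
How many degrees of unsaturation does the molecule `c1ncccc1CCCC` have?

Molecular formula from the SMILES: C9H13N.
DoU = (2C + 2 + N − H − X)/2 = (2·9 + 2 + 1 − 13 − 0)/2 = 8/2 = 4.
(Structurally: 1 ring(s) + 3 π bond(s) = 4.)

4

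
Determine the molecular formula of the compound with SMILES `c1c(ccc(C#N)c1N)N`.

C7H7N3

Heavy atoms from the SMILES: 7 C, 3 N.
Implicit hydrogens by atom environment:
  3 × C (aromatic): 1 H each → 3
  3 × C (aromatic): no H
  2 × N: 2 H each → 4
  1 × C: no H
  1 × N: no H
  Total hydrogens = 7.
Molecular formula: C7H7N3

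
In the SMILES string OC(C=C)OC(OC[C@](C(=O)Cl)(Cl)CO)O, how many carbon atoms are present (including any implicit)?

The symbol for carbon appears 8 times in the SMILES. (Cl is a single chlorine, not C + l.)

8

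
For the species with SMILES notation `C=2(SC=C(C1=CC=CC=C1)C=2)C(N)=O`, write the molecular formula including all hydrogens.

C11H9NOS

Heavy atoms from the SMILES: 11 C, 1 N, 1 O, 1 S.
Implicit hydrogens by atom environment:
  7 × C (aromatic): 1 H each → 7
  3 × C (aromatic): no H
  1 × C: no H
  1 × N: 2 H
  1 × O: no H
  1 × S (aromatic): no H
  Total hydrogens = 9.
Molecular formula: C11H9NOS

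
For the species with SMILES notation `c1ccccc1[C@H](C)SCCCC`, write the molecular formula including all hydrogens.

Heavy atoms from the SMILES: 12 C, 1 S.
Implicit hydrogens by atom environment:
  5 × C (aromatic): 1 H each → 5
  3 × C: 2 H each → 6
  2 × C: 3 H each → 6
  1 × C: 1 H
  1 × C (aromatic): no H
  1 × S: no H
  Total hydrogens = 18.
Molecular formula: C12H18S

C12H18S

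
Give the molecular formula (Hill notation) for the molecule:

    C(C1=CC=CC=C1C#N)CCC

C11H13N

Heavy atoms from the SMILES: 11 C, 1 N.
Implicit hydrogens by atom environment:
  4 × C (aromatic): 1 H each → 4
  3 × C: 2 H each → 6
  2 × C (aromatic): no H
  1 × C: 3 H
  1 × C: no H
  1 × N: no H
  Total hydrogens = 13.
Molecular formula: C11H13N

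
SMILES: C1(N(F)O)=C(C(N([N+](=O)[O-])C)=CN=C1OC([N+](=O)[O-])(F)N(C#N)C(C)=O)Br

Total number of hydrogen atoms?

8

Hydrogens are implicit in SMILES; fill each atom to its normal valence:
  4 × C (aromatic): no H
  4 × N: no H
  4 × O: no H
  3 × C: no H
  2 × C: 3 H each → 6
  2 × F: no H
  2 × N (charge +1): no H
  2 × O (charge -1): no H
  1 × Br: no H
  1 × C (aromatic): 1 H
  1 × N (aromatic): no H
  1 × O: 1 H
  Total hydrogens = 8.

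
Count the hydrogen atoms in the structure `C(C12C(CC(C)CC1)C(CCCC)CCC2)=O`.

28

Hydrogens are implicit in SMILES; fill each atom to its normal valence:
  9 × C: 2 H each → 18
  4 × C: 1 H each → 4
  2 × C: 3 H each → 6
  1 × C: no H
  1 × O: no H
  Total hydrogens = 28.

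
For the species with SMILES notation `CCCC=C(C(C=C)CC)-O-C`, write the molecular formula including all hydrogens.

Heavy atoms from the SMILES: 11 C, 1 O.
Implicit hydrogens by atom environment:
  4 × C: 2 H each → 8
  3 × C: 3 H each → 9
  3 × C: 1 H each → 3
  1 × C: no H
  1 × O: no H
  Total hydrogens = 20.
Molecular formula: C11H20O

C11H20O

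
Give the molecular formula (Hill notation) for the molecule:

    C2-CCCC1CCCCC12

C10H18

Heavy atoms from the SMILES: 10 C.
Implicit hydrogens by atom environment:
  8 × C: 2 H each → 16
  2 × C: 1 H each → 2
  Total hydrogens = 18.
Molecular formula: C10H18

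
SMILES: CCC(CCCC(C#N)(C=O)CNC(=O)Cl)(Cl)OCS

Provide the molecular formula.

Heavy atoms from the SMILES: 12 C, 2 Cl, 2 N, 3 O, 1 S.
Implicit hydrogens by atom environment:
  6 × C: 2 H each → 12
  4 × C: no H
  3 × O: no H
  2 × Cl: no H
  1 × C: 3 H
  1 × C: 1 H
  1 × N: 1 H
  1 × N: no H
  1 × S: 1 H
  Total hydrogens = 18.
Molecular formula: C12H18Cl2N2O3S

C12H18Cl2N2O3S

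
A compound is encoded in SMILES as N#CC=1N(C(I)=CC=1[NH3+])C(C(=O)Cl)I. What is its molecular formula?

Heavy atoms from the SMILES: 7 C, 1 Cl, 2 I, 3 N, 1 O.
Implicit hydrogens by atom environment:
  3 × C (aromatic): no H
  2 × C: no H
  2 × I: no H
  1 × C (aromatic): 1 H
  1 × C: 1 H
  1 × Cl: no H
  1 × N (charge +1): 3 H
  1 × N (aromatic): no H
  1 × N: no H
  1 × O: no H
  Total hydrogens = 5.
Net charge +1.
Molecular formula: C7H5ClI2N3O+

C7H5ClI2N3O+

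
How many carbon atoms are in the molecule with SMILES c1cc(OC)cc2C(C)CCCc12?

12

The symbol for carbon appears 12 times in the SMILES. Lowercase c denotes aromatic carbon and counts toward C.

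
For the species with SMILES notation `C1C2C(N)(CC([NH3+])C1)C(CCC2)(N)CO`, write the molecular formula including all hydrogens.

Heavy atoms from the SMILES: 11 C, 3 N, 1 O.
Implicit hydrogens by atom environment:
  7 × C: 2 H each → 14
  2 × C: 1 H each → 2
  2 × C: no H
  2 × N: 2 H each → 4
  1 × N (charge +1): 3 H
  1 × O: 1 H
  Total hydrogens = 24.
Net charge +1.
Molecular formula: C11H24N3O+

C11H24N3O+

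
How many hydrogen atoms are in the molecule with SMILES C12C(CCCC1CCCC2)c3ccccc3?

Hydrogens are implicit in SMILES; fill each atom to its normal valence:
  7 × C: 2 H each → 14
  5 × C (aromatic): 1 H each → 5
  3 × C: 1 H each → 3
  1 × C (aromatic): no H
  Total hydrogens = 22.

22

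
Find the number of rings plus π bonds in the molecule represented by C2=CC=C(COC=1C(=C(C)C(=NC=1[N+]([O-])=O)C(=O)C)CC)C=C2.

Molecular formula from the SMILES: C17H18N2O4.
DoU = (2C + 2 + N − H − X)/2 = (2·17 + 2 + 2 − 18 − 0)/2 = 20/2 = 10.
(Structurally: 2 ring(s) + 8 π bond(s) = 10.)

10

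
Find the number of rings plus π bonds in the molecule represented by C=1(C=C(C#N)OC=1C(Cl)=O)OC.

6

Molecular formula from the SMILES: C7H4ClNO3.
DoU = (2C + 2 + N − H − X)/2 = (2·7 + 2 + 1 − 4 − 1)/2 = 12/2 = 6.
(Structurally: 1 ring(s) + 5 π bond(s) = 6.)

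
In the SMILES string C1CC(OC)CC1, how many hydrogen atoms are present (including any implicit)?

12

Hydrogens are implicit in SMILES; fill each atom to its normal valence:
  4 × C: 2 H each → 8
  1 × C: 3 H
  1 × C: 1 H
  1 × O: no H
  Total hydrogens = 12.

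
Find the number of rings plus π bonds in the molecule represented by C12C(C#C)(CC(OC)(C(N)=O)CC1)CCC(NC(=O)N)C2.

6

Molecular formula from the SMILES: C15H23N3O3.
DoU = (2C + 2 + N − H − X)/2 = (2·15 + 2 + 3 − 23 − 0)/2 = 12/2 = 6.
(Structurally: 2 ring(s) + 4 π bond(s) = 6.)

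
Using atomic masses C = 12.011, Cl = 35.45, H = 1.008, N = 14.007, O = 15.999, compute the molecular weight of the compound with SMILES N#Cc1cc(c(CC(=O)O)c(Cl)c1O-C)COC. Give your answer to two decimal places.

269.68

Molecular formula: C12H12ClNO4.
M = 12×12.011 + 1×35.45 + 12×1.008 + 1×14.007 + 4×15.999 = 269.68 g/mol.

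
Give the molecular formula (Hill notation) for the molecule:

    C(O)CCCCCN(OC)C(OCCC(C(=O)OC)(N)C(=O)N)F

Heavy atoms from the SMILES: 14 C, 1 F, 3 N, 6 O.
Implicit hydrogens by atom environment:
  8 × C: 2 H each → 16
  5 × O: no H
  3 × C: no H
  2 × C: 3 H each → 6
  2 × N: 2 H each → 4
  1 × C: 1 H
  1 × F: no H
  1 × N: no H
  1 × O: 1 H
  Total hydrogens = 28.
Molecular formula: C14H28FN3O6

C14H28FN3O6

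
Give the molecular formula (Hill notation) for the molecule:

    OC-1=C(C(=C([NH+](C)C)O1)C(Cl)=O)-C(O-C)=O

Heavy atoms from the SMILES: 9 C, 1 Cl, 1 N, 5 O.
Implicit hydrogens by atom environment:
  4 × C (aromatic): no H
  3 × C: 3 H each → 9
  3 × O: no H
  2 × C: no H
  1 × Cl: no H
  1 × N (charge +1): 1 H
  1 × O: 1 H
  1 × O (aromatic): no H
  Total hydrogens = 11.
Net charge +1.
Molecular formula: C9H11ClNO5+

C9H11ClNO5+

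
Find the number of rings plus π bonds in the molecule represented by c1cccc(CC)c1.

Molecular formula from the SMILES: C8H10.
DoU = (2C + 2 + N − H − X)/2 = (2·8 + 2 + 0 − 10 − 0)/2 = 8/2 = 4.
(Structurally: 1 ring(s) + 3 π bond(s) = 4.)

4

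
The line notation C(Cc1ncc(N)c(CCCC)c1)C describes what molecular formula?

C12H20N2

Heavy atoms from the SMILES: 12 C, 2 N.
Implicit hydrogens by atom environment:
  5 × C: 2 H each → 10
  3 × C (aromatic): no H
  2 × C: 3 H each → 6
  2 × C (aromatic): 1 H each → 2
  1 × N: 2 H
  1 × N (aromatic): no H
  Total hydrogens = 20.
Molecular formula: C12H20N2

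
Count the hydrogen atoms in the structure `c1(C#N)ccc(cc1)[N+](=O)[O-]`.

4

Hydrogens are implicit in SMILES; fill each atom to its normal valence:
  4 × C (aromatic): 1 H each → 4
  2 × C (aromatic): no H
  1 × C: no H
  1 × N (charge +1): no H
  1 × N: no H
  1 × O: no H
  1 × O (charge -1): no H
  Total hydrogens = 4.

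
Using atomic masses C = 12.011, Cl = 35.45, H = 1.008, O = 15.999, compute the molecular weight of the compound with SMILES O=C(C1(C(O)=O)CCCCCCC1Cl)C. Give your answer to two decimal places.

232.70

Molecular formula: C11H17ClO3.
M = 11×12.011 + 1×35.45 + 17×1.008 + 3×15.999 = 232.70 g/mol.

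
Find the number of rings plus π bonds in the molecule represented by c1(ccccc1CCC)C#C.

Molecular formula from the SMILES: C11H12.
DoU = (2C + 2 + N − H − X)/2 = (2·11 + 2 + 0 − 12 − 0)/2 = 12/2 = 6.
(Structurally: 1 ring(s) + 5 π bond(s) = 6.)

6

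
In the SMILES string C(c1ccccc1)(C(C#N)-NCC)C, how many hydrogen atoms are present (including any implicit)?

16

Hydrogens are implicit in SMILES; fill each atom to its normal valence:
  5 × C (aromatic): 1 H each → 5
  2 × C: 3 H each → 6
  2 × C: 1 H each → 2
  1 × C: 2 H
  1 × C (aromatic): no H
  1 × C: no H
  1 × N: 1 H
  1 × N: no H
  Total hydrogens = 16.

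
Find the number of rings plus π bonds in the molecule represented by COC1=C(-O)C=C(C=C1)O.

4

Molecular formula from the SMILES: C7H8O3.
DoU = (2C + 2 + N − H − X)/2 = (2·7 + 2 + 0 − 8 − 0)/2 = 8/2 = 4.
(Structurally: 1 ring(s) + 3 π bond(s) = 4.)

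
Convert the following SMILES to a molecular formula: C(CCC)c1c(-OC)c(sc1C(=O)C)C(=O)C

Heavy atoms from the SMILES: 13 C, 3 O, 1 S.
Implicit hydrogens by atom environment:
  4 × C: 3 H each → 12
  4 × C (aromatic): no H
  3 × C: 2 H each → 6
  3 × O: no H
  2 × C: no H
  1 × S (aromatic): no H
  Total hydrogens = 18.
Molecular formula: C13H18O3S

C13H18O3S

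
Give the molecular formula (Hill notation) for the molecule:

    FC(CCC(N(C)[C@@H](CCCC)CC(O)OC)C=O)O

C14H28FNO4

Heavy atoms from the SMILES: 14 C, 1 F, 1 N, 4 O.
Implicit hydrogens by atom environment:
  6 × C: 2 H each → 12
  5 × C: 1 H each → 5
  3 × C: 3 H each → 9
  2 × O: 1 H each → 2
  2 × O: no H
  1 × F: no H
  1 × N: no H
  Total hydrogens = 28.
Molecular formula: C14H28FNO4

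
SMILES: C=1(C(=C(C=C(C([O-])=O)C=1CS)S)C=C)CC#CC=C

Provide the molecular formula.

C15H13O2S2-

Heavy atoms from the SMILES: 15 C, 2 O, 2 S.
Implicit hydrogens by atom environment:
  5 × C (aromatic): no H
  4 × C: 2 H each → 8
  3 × C: no H
  2 × C: 1 H each → 2
  2 × S: 1 H each → 2
  1 × C (aromatic): 1 H
  1 × O: no H
  1 × O (charge -1): no H
  Total hydrogens = 13.
Net charge -1.
Molecular formula: C15H13O2S2-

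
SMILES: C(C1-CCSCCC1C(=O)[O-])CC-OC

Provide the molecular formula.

Heavy atoms from the SMILES: 11 C, 3 O, 1 S.
Implicit hydrogens by atom environment:
  7 × C: 2 H each → 14
  2 × C: 1 H each → 2
  2 × O: no H
  1 × C: 3 H
  1 × C: no H
  1 × O (charge -1): no H
  1 × S: no H
  Total hydrogens = 19.
Net charge -1.
Molecular formula: C11H19O3S-

C11H19O3S-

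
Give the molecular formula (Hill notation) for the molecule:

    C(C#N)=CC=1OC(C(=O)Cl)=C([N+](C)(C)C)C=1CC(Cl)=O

Heavy atoms from the SMILES: 13 C, 2 Cl, 2 N, 3 O.
Implicit hydrogens by atom environment:
  4 × C (aromatic): no H
  3 × C: 3 H each → 9
  3 × C: no H
  2 × C: 1 H each → 2
  2 × Cl: no H
  2 × O: no H
  1 × C: 2 H
  1 × N (charge +1): no H
  1 × N: no H
  1 × O (aromatic): no H
  Total hydrogens = 13.
Net charge +1.
Molecular formula: C13H13Cl2N2O3+

C13H13Cl2N2O3+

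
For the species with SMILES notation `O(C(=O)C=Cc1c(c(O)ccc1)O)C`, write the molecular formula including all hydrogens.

Heavy atoms from the SMILES: 10 C, 4 O.
Implicit hydrogens by atom environment:
  3 × C (aromatic): 1 H each → 3
  3 × C (aromatic): no H
  2 × C: 1 H each → 2
  2 × O: 1 H each → 2
  2 × O: no H
  1 × C: 3 H
  1 × C: no H
  Total hydrogens = 10.
Molecular formula: C10H10O4

C10H10O4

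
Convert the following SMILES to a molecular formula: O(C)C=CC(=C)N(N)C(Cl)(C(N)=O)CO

Heavy atoms from the SMILES: 8 C, 1 Cl, 3 N, 3 O.
Implicit hydrogens by atom environment:
  3 × C: no H
  2 × C: 2 H each → 4
  2 × C: 1 H each → 2
  2 × N: 2 H each → 4
  2 × O: no H
  1 × C: 3 H
  1 × Cl: no H
  1 × N: no H
  1 × O: 1 H
  Total hydrogens = 14.
Molecular formula: C8H14ClN3O3

C8H14ClN3O3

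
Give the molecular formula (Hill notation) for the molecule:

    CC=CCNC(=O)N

Heavy atoms from the SMILES: 5 C, 2 N, 1 O.
Implicit hydrogens by atom environment:
  2 × C: 1 H each → 2
  1 × C: 3 H
  1 × C: 2 H
  1 × C: no H
  1 × N: 2 H
  1 × N: 1 H
  1 × O: no H
  Total hydrogens = 10.
Molecular formula: C5H10N2O

C5H10N2O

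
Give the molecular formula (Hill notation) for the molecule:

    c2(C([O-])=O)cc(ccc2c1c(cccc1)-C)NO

Heavy atoms from the SMILES: 14 C, 1 N, 3 O.
Implicit hydrogens by atom environment:
  7 × C (aromatic): 1 H each → 7
  5 × C (aromatic): no H
  1 × C: 3 H
  1 × C: no H
  1 × N: 1 H
  1 × O: 1 H
  1 × O: no H
  1 × O (charge -1): no H
  Total hydrogens = 12.
Net charge -1.
Molecular formula: C14H12NO3-

C14H12NO3-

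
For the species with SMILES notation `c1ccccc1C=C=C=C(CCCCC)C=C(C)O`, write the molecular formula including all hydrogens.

Heavy atoms from the SMILES: 18 C, 1 O.
Implicit hydrogens by atom environment:
  5 × C (aromatic): 1 H each → 5
  4 × C: 2 H each → 8
  4 × C: no H
  2 × C: 3 H each → 6
  2 × C: 1 H each → 2
  1 × C (aromatic): no H
  1 × O: 1 H
  Total hydrogens = 22.
Molecular formula: C18H22O

C18H22O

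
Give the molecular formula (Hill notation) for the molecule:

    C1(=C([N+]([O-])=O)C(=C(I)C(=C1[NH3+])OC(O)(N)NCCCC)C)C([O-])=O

Heavy atoms from the SMILES: 13 C, 1 I, 4 N, 6 O.
Implicit hydrogens by atom environment:
  6 × C (aromatic): no H
  3 × C: 2 H each → 6
  3 × O: no H
  2 × C: 3 H each → 6
  2 × C: no H
  2 × O (charge -1): no H
  1 × I: no H
  1 × N (charge +1): 3 H
  1 × N: 2 H
  1 × N: 1 H
  1 × N (charge +1): no H
  1 × O: 1 H
  Total hydrogens = 19.
Molecular formula: C13H19IN4O6

C13H19IN4O6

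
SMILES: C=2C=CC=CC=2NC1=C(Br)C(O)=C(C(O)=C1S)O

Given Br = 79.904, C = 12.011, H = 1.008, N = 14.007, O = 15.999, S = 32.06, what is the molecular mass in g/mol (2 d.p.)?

328.18

Molecular formula: C12H10BrNO3S.
M = 1×79.904 + 12×12.011 + 10×1.008 + 1×14.007 + 3×15.999 + 1×32.06 = 328.18 g/mol.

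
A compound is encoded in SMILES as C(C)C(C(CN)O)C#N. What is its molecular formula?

C6H12N2O

Heavy atoms from the SMILES: 6 C, 2 N, 1 O.
Implicit hydrogens by atom environment:
  2 × C: 2 H each → 4
  2 × C: 1 H each → 2
  1 × C: 3 H
  1 × C: no H
  1 × N: 2 H
  1 × N: no H
  1 × O: 1 H
  Total hydrogens = 12.
Molecular formula: C6H12N2O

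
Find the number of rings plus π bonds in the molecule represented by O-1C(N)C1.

Molecular formula from the SMILES: C2H5NO.
DoU = (2C + 2 + N − H − X)/2 = (2·2 + 2 + 1 − 5 − 0)/2 = 2/2 = 1.
(Structurally: 1 ring(s) + 0 π bond(s) = 1.)

1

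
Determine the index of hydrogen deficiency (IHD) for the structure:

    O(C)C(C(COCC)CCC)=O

1

Molecular formula from the SMILES: C9H18O3.
DoU = (2C + 2 + N − H − X)/2 = (2·9 + 2 + 0 − 18 − 0)/2 = 2/2 = 1.
(Structurally: 0 ring(s) + 1 π bond(s) = 1.)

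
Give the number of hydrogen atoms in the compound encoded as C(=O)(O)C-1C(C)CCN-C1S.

Hydrogens are implicit in SMILES; fill each atom to its normal valence:
  3 × C: 1 H each → 3
  2 × C: 2 H each → 4
  1 × C: 3 H
  1 × C: no H
  1 × N: 1 H
  1 × O: 1 H
  1 × O: no H
  1 × S: 1 H
  Total hydrogens = 13.

13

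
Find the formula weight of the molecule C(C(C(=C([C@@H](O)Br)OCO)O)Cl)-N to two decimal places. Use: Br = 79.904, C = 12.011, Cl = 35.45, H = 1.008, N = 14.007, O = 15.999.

276.51

Molecular formula: C6H11BrClNO4.
M = 1×79.904 + 6×12.011 + 1×35.45 + 11×1.008 + 1×14.007 + 4×15.999 = 276.51 g/mol.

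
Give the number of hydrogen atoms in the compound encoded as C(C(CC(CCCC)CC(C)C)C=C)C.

30

Hydrogens are implicit in SMILES; fill each atom to its normal valence:
  7 × C: 2 H each → 14
  4 × C: 3 H each → 12
  4 × C: 1 H each → 4
  Total hydrogens = 30.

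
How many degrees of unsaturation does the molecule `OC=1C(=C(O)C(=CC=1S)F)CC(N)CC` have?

Molecular formula from the SMILES: C10H14FNO2S.
DoU = (2C + 2 + N − H − X)/2 = (2·10 + 2 + 1 − 14 − 1)/2 = 8/2 = 4.
(Structurally: 1 ring(s) + 3 π bond(s) = 4.)

4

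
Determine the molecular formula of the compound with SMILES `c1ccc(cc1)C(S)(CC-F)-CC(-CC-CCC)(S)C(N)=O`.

Heavy atoms from the SMILES: 17 C, 1 F, 1 N, 1 O, 2 S.
Implicit hydrogens by atom environment:
  7 × C: 2 H each → 14
  5 × C (aromatic): 1 H each → 5
  3 × C: no H
  2 × S: 1 H each → 2
  1 × C: 3 H
  1 × C (aromatic): no H
  1 × F: no H
  1 × N: 2 H
  1 × O: no H
  Total hydrogens = 26.
Molecular formula: C17H26FNOS2

C17H26FNOS2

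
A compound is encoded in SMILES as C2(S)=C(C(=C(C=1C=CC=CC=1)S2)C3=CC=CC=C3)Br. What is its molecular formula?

Heavy atoms from the SMILES: 1 Br, 16 C, 2 S.
Implicit hydrogens by atom environment:
  10 × C (aromatic): 1 H each → 10
  6 × C (aromatic): no H
  1 × Br: no H
  1 × S: 1 H
  1 × S (aromatic): no H
  Total hydrogens = 11.
Molecular formula: C16H11BrS2

C16H11BrS2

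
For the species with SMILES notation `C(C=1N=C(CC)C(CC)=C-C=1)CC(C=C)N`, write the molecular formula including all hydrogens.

C14H22N2

Heavy atoms from the SMILES: 14 C, 2 N.
Implicit hydrogens by atom environment:
  5 × C: 2 H each → 10
  3 × C (aromatic): no H
  2 × C: 3 H each → 6
  2 × C (aromatic): 1 H each → 2
  2 × C: 1 H each → 2
  1 × N: 2 H
  1 × N (aromatic): no H
  Total hydrogens = 22.
Molecular formula: C14H22N2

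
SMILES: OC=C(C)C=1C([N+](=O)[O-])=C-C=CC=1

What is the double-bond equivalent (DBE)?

Molecular formula from the SMILES: C9H9NO3.
DoU = (2C + 2 + N − H − X)/2 = (2·9 + 2 + 1 − 9 − 0)/2 = 12/2 = 6.
(Structurally: 1 ring(s) + 5 π bond(s) = 6.)

6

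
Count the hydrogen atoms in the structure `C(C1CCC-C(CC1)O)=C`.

16

Hydrogens are implicit in SMILES; fill each atom to its normal valence:
  6 × C: 2 H each → 12
  3 × C: 1 H each → 3
  1 × O: 1 H
  Total hydrogens = 16.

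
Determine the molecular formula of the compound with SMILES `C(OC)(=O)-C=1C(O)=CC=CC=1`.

C8H8O3

Heavy atoms from the SMILES: 8 C, 3 O.
Implicit hydrogens by atom environment:
  4 × C (aromatic): 1 H each → 4
  2 × C (aromatic): no H
  2 × O: no H
  1 × C: 3 H
  1 × C: no H
  1 × O: 1 H
  Total hydrogens = 8.
Molecular formula: C8H8O3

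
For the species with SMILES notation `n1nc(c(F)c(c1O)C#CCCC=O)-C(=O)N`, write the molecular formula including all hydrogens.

C10H8FN3O3

Heavy atoms from the SMILES: 10 C, 1 F, 3 N, 3 O.
Implicit hydrogens by atom environment:
  4 × C (aromatic): no H
  3 × C: no H
  2 × C: 2 H each → 4
  2 × N (aromatic): no H
  2 × O: no H
  1 × C: 1 H
  1 × F: no H
  1 × N: 2 H
  1 × O: 1 H
  Total hydrogens = 8.
Molecular formula: C10H8FN3O3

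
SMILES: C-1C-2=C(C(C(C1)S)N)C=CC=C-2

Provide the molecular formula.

Heavy atoms from the SMILES: 10 C, 1 N, 1 S.
Implicit hydrogens by atom environment:
  4 × C (aromatic): 1 H each → 4
  2 × C: 2 H each → 4
  2 × C: 1 H each → 2
  2 × C (aromatic): no H
  1 × N: 2 H
  1 × S: 1 H
  Total hydrogens = 13.
Molecular formula: C10H13NS

C10H13NS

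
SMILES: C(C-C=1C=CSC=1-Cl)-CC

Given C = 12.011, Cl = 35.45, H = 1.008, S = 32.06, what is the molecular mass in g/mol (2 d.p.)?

174.69

Molecular formula: C8H11ClS.
M = 8×12.011 + 1×35.45 + 11×1.008 + 1×32.06 = 174.69 g/mol.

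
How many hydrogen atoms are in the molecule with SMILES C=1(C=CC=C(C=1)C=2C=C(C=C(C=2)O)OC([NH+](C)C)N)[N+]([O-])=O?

18

Hydrogens are implicit in SMILES; fill each atom to its normal valence:
  7 × C (aromatic): 1 H each → 7
  5 × C (aromatic): no H
  2 × C: 3 H each → 6
  2 × O: no H
  1 × C: 1 H
  1 × N: 2 H
  1 × N (charge +1): 1 H
  1 × N (charge +1): no H
  1 × O: 1 H
  1 × O (charge -1): no H
  Total hydrogens = 18.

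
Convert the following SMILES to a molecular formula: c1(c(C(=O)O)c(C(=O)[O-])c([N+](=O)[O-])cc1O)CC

Heavy atoms from the SMILES: 10 C, 1 N, 7 O.
Implicit hydrogens by atom environment:
  5 × C (aromatic): no H
  3 × O: no H
  2 × C: no H
  2 × O: 1 H each → 2
  2 × O (charge -1): no H
  1 × C: 3 H
  1 × C: 2 H
  1 × C (aromatic): 1 H
  1 × N (charge +1): no H
  Total hydrogens = 8.
Net charge -1.
Molecular formula: C10H8NO7-

C10H8NO7-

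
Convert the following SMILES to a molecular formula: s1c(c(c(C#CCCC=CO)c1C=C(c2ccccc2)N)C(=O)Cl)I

C19H15ClINO2S

Heavy atoms from the SMILES: 19 C, 1 Cl, 1 I, 1 N, 2 O, 1 S.
Implicit hydrogens by atom environment:
  5 × C (aromatic): 1 H each → 5
  5 × C (aromatic): no H
  4 × C: no H
  3 × C: 1 H each → 3
  2 × C: 2 H each → 4
  1 × Cl: no H
  1 × I: no H
  1 × N: 2 H
  1 × O: 1 H
  1 × O: no H
  1 × S (aromatic): no H
  Total hydrogens = 15.
Molecular formula: C19H15ClINO2S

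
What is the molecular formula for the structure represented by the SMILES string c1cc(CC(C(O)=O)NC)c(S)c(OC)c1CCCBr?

Heavy atoms from the SMILES: 1 Br, 14 C, 1 N, 3 O, 1 S.
Implicit hydrogens by atom environment:
  4 × C: 2 H each → 8
  4 × C (aromatic): no H
  2 × C: 3 H each → 6
  2 × C (aromatic): 1 H each → 2
  2 × O: no H
  1 × Br: no H
  1 × C: 1 H
  1 × C: no H
  1 × N: 1 H
  1 × O: 1 H
  1 × S: 1 H
  Total hydrogens = 20.
Molecular formula: C14H20BrNO3S

C14H20BrNO3S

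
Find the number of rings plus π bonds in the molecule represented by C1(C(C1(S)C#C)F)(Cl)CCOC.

3

Molecular formula from the SMILES: C8H10ClFOS.
DoU = (2C + 2 + N − H − X)/2 = (2·8 + 2 + 0 − 10 − 2)/2 = 6/2 = 3.
(Structurally: 1 ring(s) + 2 π bond(s) = 3.)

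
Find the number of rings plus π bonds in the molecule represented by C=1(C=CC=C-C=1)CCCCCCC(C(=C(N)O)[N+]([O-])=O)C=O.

7

Molecular formula from the SMILES: C16H22N2O4.
DoU = (2C + 2 + N − H − X)/2 = (2·16 + 2 + 2 − 22 − 0)/2 = 14/2 = 7.
(Structurally: 1 ring(s) + 6 π bond(s) = 7.)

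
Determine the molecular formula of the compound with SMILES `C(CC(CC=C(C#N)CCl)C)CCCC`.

C13H22ClN

Heavy atoms from the SMILES: 13 C, 1 Cl, 1 N.
Implicit hydrogens by atom environment:
  7 × C: 2 H each → 14
  2 × C: 3 H each → 6
  2 × C: 1 H each → 2
  2 × C: no H
  1 × Cl: no H
  1 × N: no H
  Total hydrogens = 22.
Molecular formula: C13H22ClN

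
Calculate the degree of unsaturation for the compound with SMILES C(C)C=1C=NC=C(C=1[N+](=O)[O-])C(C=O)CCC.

6

Molecular formula from the SMILES: C12H16N2O3.
DoU = (2C + 2 + N − H − X)/2 = (2·12 + 2 + 2 − 16 − 0)/2 = 12/2 = 6.
(Structurally: 1 ring(s) + 5 π bond(s) = 6.)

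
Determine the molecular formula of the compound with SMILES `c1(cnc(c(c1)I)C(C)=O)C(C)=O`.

C9H8INO2

Heavy atoms from the SMILES: 9 C, 1 I, 1 N, 2 O.
Implicit hydrogens by atom environment:
  3 × C (aromatic): no H
  2 × C: 3 H each → 6
  2 × C (aromatic): 1 H each → 2
  2 × C: no H
  2 × O: no H
  1 × I: no H
  1 × N (aromatic): no H
  Total hydrogens = 8.
Molecular formula: C9H8INO2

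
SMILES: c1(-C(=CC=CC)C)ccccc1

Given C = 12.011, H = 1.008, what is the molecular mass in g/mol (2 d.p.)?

158.24

Molecular formula: C12H14.
M = 12×12.011 + 14×1.008 = 158.24 g/mol.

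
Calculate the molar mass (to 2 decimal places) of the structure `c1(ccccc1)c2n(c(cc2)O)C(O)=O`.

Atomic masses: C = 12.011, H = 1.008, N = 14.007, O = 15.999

Molecular formula: C11H9NO3.
M = 11×12.011 + 9×1.008 + 1×14.007 + 3×15.999 = 203.20 g/mol.

203.20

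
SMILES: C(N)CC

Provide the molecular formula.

Heavy atoms from the SMILES: 3 C, 1 N.
Implicit hydrogens by atom environment:
  2 × C: 2 H each → 4
  1 × C: 3 H
  1 × N: 2 H
  Total hydrogens = 9.
Molecular formula: C3H9N

C3H9N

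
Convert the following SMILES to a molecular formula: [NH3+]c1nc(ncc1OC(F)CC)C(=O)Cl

C8H10ClFN3O2+

Heavy atoms from the SMILES: 8 C, 1 Cl, 1 F, 3 N, 2 O.
Implicit hydrogens by atom environment:
  3 × C (aromatic): no H
  2 × N (aromatic): no H
  2 × O: no H
  1 × C: 3 H
  1 × C: 2 H
  1 × C (aromatic): 1 H
  1 × C: 1 H
  1 × C: no H
  1 × Cl: no H
  1 × F: no H
  1 × N (charge +1): 3 H
  Total hydrogens = 10.
Net charge +1.
Molecular formula: C8H10ClFN3O2+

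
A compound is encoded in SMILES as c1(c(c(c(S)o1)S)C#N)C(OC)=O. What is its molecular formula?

Heavy atoms from the SMILES: 7 C, 1 N, 3 O, 2 S.
Implicit hydrogens by atom environment:
  4 × C (aromatic): no H
  2 × C: no H
  2 × O: no H
  2 × S: 1 H each → 2
  1 × C: 3 H
  1 × N: no H
  1 × O (aromatic): no H
  Total hydrogens = 5.
Molecular formula: C7H5NO3S2

C7H5NO3S2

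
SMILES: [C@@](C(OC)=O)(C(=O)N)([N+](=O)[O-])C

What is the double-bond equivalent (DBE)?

3

Molecular formula from the SMILES: C5H8N2O5.
DoU = (2C + 2 + N − H − X)/2 = (2·5 + 2 + 2 − 8 − 0)/2 = 6/2 = 3.
(Structurally: 0 ring(s) + 3 π bond(s) = 3.)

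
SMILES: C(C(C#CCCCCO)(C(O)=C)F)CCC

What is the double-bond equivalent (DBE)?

3

Molecular formula from the SMILES: C13H21FO2.
DoU = (2C + 2 + N − H − X)/2 = (2·13 + 2 + 0 − 21 − 1)/2 = 6/2 = 3.
(Structurally: 0 ring(s) + 3 π bond(s) = 3.)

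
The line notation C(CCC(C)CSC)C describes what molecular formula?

Heavy atoms from the SMILES: 8 C, 1 S.
Implicit hydrogens by atom environment:
  4 × C: 2 H each → 8
  3 × C: 3 H each → 9
  1 × C: 1 H
  1 × S: no H
  Total hydrogens = 18.
Molecular formula: C8H18S

C8H18S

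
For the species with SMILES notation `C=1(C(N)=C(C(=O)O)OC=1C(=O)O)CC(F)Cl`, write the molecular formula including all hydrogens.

Heavy atoms from the SMILES: 8 C, 1 Cl, 1 F, 1 N, 5 O.
Implicit hydrogens by atom environment:
  4 × C (aromatic): no H
  2 × C: no H
  2 × O: 1 H each → 2
  2 × O: no H
  1 × C: 2 H
  1 × C: 1 H
  1 × Cl: no H
  1 × F: no H
  1 × N: 2 H
  1 × O (aromatic): no H
  Total hydrogens = 7.
Molecular formula: C8H7ClFNO5

C8H7ClFNO5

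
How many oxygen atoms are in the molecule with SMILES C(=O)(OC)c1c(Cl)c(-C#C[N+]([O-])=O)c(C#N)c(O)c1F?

The symbol for oxygen appears 5 times in the SMILES.

5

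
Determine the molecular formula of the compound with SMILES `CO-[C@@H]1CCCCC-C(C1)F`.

Heavy atoms from the SMILES: 9 C, 1 F, 1 O.
Implicit hydrogens by atom environment:
  6 × C: 2 H each → 12
  2 × C: 1 H each → 2
  1 × C: 3 H
  1 × F: no H
  1 × O: no H
  Total hydrogens = 17.
Molecular formula: C9H17FO

C9H17FO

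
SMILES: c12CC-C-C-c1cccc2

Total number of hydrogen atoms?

12

Hydrogens are implicit in SMILES; fill each atom to its normal valence:
  4 × C: 2 H each → 8
  4 × C (aromatic): 1 H each → 4
  2 × C (aromatic): no H
  Total hydrogens = 12.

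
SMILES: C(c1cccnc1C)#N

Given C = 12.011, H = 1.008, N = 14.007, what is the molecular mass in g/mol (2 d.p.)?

118.14

Molecular formula: C7H6N2.
M = 7×12.011 + 6×1.008 + 2×14.007 = 118.14 g/mol.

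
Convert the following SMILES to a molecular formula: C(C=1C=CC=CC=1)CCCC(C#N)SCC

Heavy atoms from the SMILES: 14 C, 1 N, 1 S.
Implicit hydrogens by atom environment:
  5 × C: 2 H each → 10
  5 × C (aromatic): 1 H each → 5
  1 × C: 3 H
  1 × C: 1 H
  1 × C: no H
  1 × C (aromatic): no H
  1 × N: no H
  1 × S: no H
  Total hydrogens = 19.
Molecular formula: C14H19NS

C14H19NS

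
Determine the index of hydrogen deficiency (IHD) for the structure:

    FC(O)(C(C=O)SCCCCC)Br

1

Molecular formula from the SMILES: C8H14BrFO2S.
DoU = (2C + 2 + N − H − X)/2 = (2·8 + 2 + 0 − 14 − 2)/2 = 2/2 = 1.
(Structurally: 0 ring(s) + 1 π bond(s) = 1.)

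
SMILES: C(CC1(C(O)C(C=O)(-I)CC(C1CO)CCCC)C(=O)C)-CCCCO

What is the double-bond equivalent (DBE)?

3

Molecular formula from the SMILES: C20H35IO5.
DoU = (2C + 2 + N − H − X)/2 = (2·20 + 2 + 0 − 35 − 1)/2 = 6/2 = 3.
(Structurally: 1 ring(s) + 2 π bond(s) = 3.)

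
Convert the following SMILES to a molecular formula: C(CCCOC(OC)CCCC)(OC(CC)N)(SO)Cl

C13H28ClNO4S

Heavy atoms from the SMILES: 13 C, 1 Cl, 1 N, 4 O, 1 S.
Implicit hydrogens by atom environment:
  7 × C: 2 H each → 14
  3 × C: 3 H each → 9
  3 × O: no H
  2 × C: 1 H each → 2
  1 × C: no H
  1 × Cl: no H
  1 × N: 2 H
  1 × O: 1 H
  1 × S: no H
  Total hydrogens = 28.
Molecular formula: C13H28ClNO4S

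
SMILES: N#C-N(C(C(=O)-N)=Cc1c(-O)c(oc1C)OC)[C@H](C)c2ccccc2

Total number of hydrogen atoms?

19

Hydrogens are implicit in SMILES; fill each atom to its normal valence:
  5 × C (aromatic): 1 H each → 5
  5 × C (aromatic): no H
  3 × C: 3 H each → 9
  3 × C: no H
  2 × C: 1 H each → 2
  2 × N: no H
  2 × O: no H
  1 × N: 2 H
  1 × O: 1 H
  1 × O (aromatic): no H
  Total hydrogens = 19.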